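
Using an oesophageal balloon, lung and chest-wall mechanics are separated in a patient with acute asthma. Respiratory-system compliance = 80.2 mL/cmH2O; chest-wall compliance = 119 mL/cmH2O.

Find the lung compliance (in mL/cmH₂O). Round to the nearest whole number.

246

1/CL = 1/Crs − 1/Ccw.
1/CL = 1/80.2 − 1/119 = 0.004065.
CL = 246.0 mL/cmH2O.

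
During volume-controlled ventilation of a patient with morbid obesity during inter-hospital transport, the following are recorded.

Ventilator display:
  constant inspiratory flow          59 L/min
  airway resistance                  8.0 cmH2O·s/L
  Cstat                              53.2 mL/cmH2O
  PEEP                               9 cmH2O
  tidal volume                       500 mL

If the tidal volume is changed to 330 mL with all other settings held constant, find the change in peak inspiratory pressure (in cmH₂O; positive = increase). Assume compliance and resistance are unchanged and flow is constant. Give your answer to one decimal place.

PIP = Vt/C + R·V̇ + PEEP (constant-flow equation of motion).
Only the elastic term changes: ΔPIP = ΔVt / C = (330 − 500) / 53.2 = -3.195 cmH2O.

-3.2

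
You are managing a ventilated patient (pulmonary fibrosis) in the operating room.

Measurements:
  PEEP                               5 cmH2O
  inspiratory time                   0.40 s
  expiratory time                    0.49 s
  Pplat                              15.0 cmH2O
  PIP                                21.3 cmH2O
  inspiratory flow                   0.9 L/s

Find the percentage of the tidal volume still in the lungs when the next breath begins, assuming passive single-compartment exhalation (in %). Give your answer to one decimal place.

14.3

Vt = flow × Ti = 0.9 L/s × 0.40 s × 1000 mL/L = 360.0 mL.
R = (PIP − Pplat)/V̇ = (21.3 − 15.0) / 0.9 = 6.3/0.9 = 7.0 cmH2O·s/L.
C = Vt/(Pplat − PEEP) = 360.0 / (15.0 − 5) = 360.0/10.0 = 36.0 mL/cmH2O.
τ = R × C = 7.0 × 0.036 L/cmH2O = 0.252 s.
Fraction remaining at end-expiration = e^(−Te/τ) = e^(−0.49/0.252) = 0.1431 → 14.31%.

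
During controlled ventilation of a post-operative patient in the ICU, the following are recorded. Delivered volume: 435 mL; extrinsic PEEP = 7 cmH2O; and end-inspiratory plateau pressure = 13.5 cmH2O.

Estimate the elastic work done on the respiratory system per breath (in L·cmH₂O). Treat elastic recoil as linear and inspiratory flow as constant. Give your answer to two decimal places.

1.41

Elastic work ≈ ½ × (Pplat − PEEP) × Vt = 0.5 × (13.5 − 7) × 0.435 L = 0.5 × 6.5 × 0.435 = 1.414 L·cmH2O.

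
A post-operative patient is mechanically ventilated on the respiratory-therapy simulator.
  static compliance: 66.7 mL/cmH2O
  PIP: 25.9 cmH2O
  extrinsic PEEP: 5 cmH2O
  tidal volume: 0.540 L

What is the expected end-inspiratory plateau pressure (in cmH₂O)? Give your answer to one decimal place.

Pplat = PEEP + Vt / Cstat = 5 + 540 / 66.7 = 5 + 8.096 = 13.096 cmH2O.

13.1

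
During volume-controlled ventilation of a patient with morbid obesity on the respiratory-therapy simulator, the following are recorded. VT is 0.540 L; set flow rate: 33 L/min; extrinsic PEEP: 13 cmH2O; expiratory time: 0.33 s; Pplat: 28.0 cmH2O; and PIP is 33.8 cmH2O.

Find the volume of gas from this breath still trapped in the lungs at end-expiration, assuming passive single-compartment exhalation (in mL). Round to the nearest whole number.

226

Flow: 33 L/min ÷ 60 = 0.55 L/s.
R = (PIP − Pplat)/V̇ = (33.8 − 28.0) / 0.55 = 5.8/0.55 = 10.545 cmH2O·s/L.
C = Vt/(Pplat − PEEP) = 540.0 / (28.0 − 13) = 540.0/15.0 = 36.0 mL/cmH2O.
τ = R × C = 10.545 × 0.036 L/cmH2O = 0.3796 s.
Fraction remaining = e^(−Te/τ) = e^(−0.33/0.3796) = 0.4192.
Trapped volume = 540.0 × 0.4192 = 226.37 mL.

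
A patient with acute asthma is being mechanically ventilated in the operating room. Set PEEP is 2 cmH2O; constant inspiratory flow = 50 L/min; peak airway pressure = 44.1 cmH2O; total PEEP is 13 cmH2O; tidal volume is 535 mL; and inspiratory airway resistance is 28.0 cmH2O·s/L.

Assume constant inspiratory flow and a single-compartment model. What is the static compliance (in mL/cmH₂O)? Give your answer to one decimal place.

68.9

Flow: 50 L/min ÷ 60 = 0.8333 L/s.
Total PEEP = 13 cmH2O (set 2 + intrinsic 11); this is the baseline alveolar pressure.
Equation of motion (constant flow): PIP = Vt/C + R·V̇ + PEEP.
Vt/C = PIP − R·V̇ − PEEP = 44.1 − 28.0×0.8333 − 13 = 44.1 − 23.332 − 13 = 7.768 cmH2O.
C = Vt / 7.768 = 535 / 7.768 = 68.872 mL/cmH2O.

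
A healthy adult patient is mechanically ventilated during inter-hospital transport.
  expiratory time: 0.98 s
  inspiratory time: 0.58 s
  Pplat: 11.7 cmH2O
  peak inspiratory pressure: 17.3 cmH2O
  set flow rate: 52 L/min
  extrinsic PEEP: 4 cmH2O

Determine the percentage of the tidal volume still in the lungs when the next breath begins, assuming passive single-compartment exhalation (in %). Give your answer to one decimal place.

Flow: 52 L/min ÷ 60 = 0.8667 L/s.
Vt = flow × Ti = 0.8667 L/s × 0.58 s × 1000 mL/L = 502.69 mL.
R = (PIP − Pplat)/V̇ = (17.3 − 11.7) / 0.8667 = 5.6/0.8667 = 6.461 cmH2O·s/L.
C = Vt/(Pplat − PEEP) = 502.69 / (11.7 − 4) = 502.69/7.7 = 65.284 mL/cmH2O.
τ = R × C = 6.461 × 0.06528 L/cmH2O = 0.4218 s.
Fraction remaining at end-expiration = e^(−Te/τ) = e^(−0.98/0.4218) = 0.09794 → 9.794%.

9.8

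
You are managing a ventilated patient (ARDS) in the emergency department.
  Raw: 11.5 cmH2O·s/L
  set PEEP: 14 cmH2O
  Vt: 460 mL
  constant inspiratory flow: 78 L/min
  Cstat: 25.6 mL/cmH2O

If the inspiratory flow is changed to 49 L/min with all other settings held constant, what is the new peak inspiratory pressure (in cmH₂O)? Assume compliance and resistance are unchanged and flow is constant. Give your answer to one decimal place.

41.4

Flow: 78 L/min ÷ 60 = 1.3 L/s.
New flow: 49 L/min ÷ 60 = 0.8167 L/s.
PIP = Vt/C + R·V̇ + PEEP (constant-flow equation of motion).
Only the resistive term changes: ΔPIP = R × ΔV̇ = 11.5 × (0.8167 − 1.3) = 11.5 × -0.4833 = -5.558 cmH2O.
Original PIP = 460/25.6 + 11.5×1.3 + 14 = 46.919 cmH2O; new PIP = 46.919 + (-5.558) = 41.361 cmH2O.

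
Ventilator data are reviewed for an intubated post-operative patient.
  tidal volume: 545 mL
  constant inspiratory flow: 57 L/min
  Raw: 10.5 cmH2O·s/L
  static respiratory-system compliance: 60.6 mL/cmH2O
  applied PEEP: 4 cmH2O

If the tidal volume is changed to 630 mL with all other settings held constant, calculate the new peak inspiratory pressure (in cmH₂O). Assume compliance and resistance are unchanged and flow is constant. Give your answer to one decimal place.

24.4

Flow: 57 L/min ÷ 60 = 0.95 L/s.
PIP = Vt/C + R·V̇ + PEEP (constant-flow equation of motion).
Only the elastic term changes: ΔPIP = ΔVt / C = (630 − 545) / 60.6 = 1.403 cmH2O.
Original PIP = 545/60.6 + 10.5×0.95 + 4 = 22.968 cmH2O; new PIP = 22.968 + (1.403) = 24.371 cmH2O.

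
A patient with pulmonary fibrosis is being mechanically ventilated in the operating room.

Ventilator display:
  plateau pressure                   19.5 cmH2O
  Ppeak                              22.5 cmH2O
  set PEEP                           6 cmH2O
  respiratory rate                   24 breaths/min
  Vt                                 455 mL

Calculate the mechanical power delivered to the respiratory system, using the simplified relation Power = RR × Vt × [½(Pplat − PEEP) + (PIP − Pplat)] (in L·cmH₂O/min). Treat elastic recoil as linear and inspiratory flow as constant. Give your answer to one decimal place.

Per-breath work = Vt × [½(Pplat−PEEP) + (PIP−Pplat)] = 0.455 × [0.5×13.5 + 3.0] = 0.455 × 9.75 = 4.436 L·cmH2O.
Power = 24 × 4.436 = 106.46 L·cmH2O/min.

106.5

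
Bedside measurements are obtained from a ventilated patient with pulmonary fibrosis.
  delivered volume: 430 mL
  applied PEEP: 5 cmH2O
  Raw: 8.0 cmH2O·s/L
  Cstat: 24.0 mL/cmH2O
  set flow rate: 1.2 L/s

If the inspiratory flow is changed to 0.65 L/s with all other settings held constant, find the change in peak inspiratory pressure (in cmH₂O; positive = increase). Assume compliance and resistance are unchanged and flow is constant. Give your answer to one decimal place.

PIP = Vt/C + R·V̇ + PEEP (constant-flow equation of motion).
Only the resistive term changes: ΔPIP = R × ΔV̇ = 8.0 × (0.65 − 1.2) = 8.0 × -0.55 = -4.4 cmH2O.

-4.4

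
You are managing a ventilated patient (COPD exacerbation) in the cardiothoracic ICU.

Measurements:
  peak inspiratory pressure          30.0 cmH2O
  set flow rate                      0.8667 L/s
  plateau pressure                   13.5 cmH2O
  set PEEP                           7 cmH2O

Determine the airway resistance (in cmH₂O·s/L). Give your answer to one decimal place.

Raw = (PIP − Pplat) / flow = (30.0 − 13.5) / 0.8667 = 16.5 / 0.8667 = 19.038 cmH2O·s/L.

19.0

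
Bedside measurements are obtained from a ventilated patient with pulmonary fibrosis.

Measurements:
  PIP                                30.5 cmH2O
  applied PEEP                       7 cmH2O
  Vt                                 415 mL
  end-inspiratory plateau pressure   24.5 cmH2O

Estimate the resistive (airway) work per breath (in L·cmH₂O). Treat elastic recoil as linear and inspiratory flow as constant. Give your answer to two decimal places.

2.49

With constant inspiratory flow the resistive pressure is constant at PIP − Pplat = 30.5 − 24.5 = 6.0 cmH2O, so resistive work = 6.0 × 0.415 = 2.49 L·cmH2O.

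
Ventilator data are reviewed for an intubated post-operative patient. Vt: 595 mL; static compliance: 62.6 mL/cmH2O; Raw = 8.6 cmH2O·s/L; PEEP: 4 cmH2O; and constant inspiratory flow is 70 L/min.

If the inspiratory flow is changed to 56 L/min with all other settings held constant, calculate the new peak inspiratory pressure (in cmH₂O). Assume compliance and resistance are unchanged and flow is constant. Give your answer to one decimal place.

Flow: 70 L/min ÷ 60 = 1.1667 L/s.
New flow: 56 L/min ÷ 60 = 0.9333 L/s.
PIP = Vt/C + R·V̇ + PEEP (constant-flow equation of motion).
Only the resistive term changes: ΔPIP = R × ΔV̇ = 8.6 × (0.9333 − 1.1667) = 8.6 × -0.2334 = -2.007 cmH2O.
Original PIP = 595/62.6 + 8.6×1.1667 + 4 = 23.538 cmH2O; new PIP = 23.538 + (-2.007) = 21.531 cmH2O.

21.5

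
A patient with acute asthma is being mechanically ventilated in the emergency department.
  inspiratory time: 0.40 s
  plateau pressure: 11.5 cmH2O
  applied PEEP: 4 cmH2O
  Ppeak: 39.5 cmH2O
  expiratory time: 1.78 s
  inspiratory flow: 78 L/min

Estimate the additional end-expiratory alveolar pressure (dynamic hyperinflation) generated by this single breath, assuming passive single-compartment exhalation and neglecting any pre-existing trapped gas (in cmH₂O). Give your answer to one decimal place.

2.3

Flow: 78 L/min ÷ 60 = 1.3 L/s.
Vt = flow × Ti = 1.3 L/s × 0.40 s × 1000 mL/L = 520.0 mL.
R = (PIP − Pplat)/V̇ = (39.5 − 11.5) / 1.3 = 28.0/1.3 = 21.538 cmH2O·s/L.
C = Vt/(Pplat − PEEP) = 520.0 / (11.5 − 4) = 520.0/7.5 = 69.333 mL/cmH2O.
τ = R × C = 21.538 × 0.06933 L/cmH2O = 1.493 s.
Fraction remaining = e^(−Te/τ) = e^(−1.78/1.493) = 0.3035; trapped volume = 520.0 × 0.3035 = 157.82 mL.
Additional alveolar pressure from trapping ≈ V_trapped / C = 157.82 / 69.333 = 2.276 cmH2O.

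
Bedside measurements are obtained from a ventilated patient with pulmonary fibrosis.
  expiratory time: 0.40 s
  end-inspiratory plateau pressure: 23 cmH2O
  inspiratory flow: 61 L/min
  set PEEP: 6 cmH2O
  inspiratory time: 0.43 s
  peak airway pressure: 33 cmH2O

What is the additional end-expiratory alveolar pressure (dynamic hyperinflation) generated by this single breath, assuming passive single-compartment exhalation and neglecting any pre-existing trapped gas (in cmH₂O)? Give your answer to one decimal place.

3.5

Flow: 61 L/min ÷ 60 = 1.0167 L/s.
Vt = flow × Ti = 1.0167 L/s × 0.43 s × 1000 mL/L = 437.18 mL.
R = (PIP − Pplat)/V̇ = (33 − 23) / 1.0167 = 10.0/1.0167 = 9.836 cmH2O·s/L.
C = Vt/(Pplat − PEEP) = 437.18 / (23 − 6) = 437.18/17.0 = 25.716 mL/cmH2O.
τ = R × C = 9.836 × 0.02572 L/cmH2O = 0.253 s.
Fraction remaining = e^(−Te/τ) = e^(−0.40/0.253) = 0.2058; trapped volume = 437.18 × 0.2058 = 89.972 mL.
Additional alveolar pressure from trapping ≈ V_trapped / C = 89.972 / 25.716 = 3.499 cmH2O.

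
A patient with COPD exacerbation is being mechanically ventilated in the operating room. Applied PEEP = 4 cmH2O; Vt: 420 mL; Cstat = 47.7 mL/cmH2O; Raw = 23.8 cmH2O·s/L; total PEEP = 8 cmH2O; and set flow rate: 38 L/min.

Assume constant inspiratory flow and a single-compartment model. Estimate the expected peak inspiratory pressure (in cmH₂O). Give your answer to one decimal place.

31.9

Flow: 38 L/min ÷ 60 = 0.6333 L/s.
Total PEEP = 8 cmH2O (set 4 + intrinsic 4); this is the baseline alveolar pressure.
Equation of motion (constant flow): PIP = Vt/C + R·V̇ + PEEP.
PIP = 420/47.7 + 23.8×0.6333 + 8 = 8.805 + 15.073 + 8 = 31.878 cmH2O.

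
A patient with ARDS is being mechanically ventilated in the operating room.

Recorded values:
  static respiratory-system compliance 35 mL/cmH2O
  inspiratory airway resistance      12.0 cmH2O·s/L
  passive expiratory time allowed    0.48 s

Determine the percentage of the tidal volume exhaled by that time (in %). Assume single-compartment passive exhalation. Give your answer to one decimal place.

τ = R × C = 12.0 × 35 mL/cmH2O = 12.0 × 0.035 L/cmH2O = 0.42 s.
Passive exhalation: V(t)/V₀ = e^(−t/τ) = e^(−0.48/0.42) = 0.3189.
Fraction exhaled = 1 − 0.3189 = 0.6811 → 68.11%.

68.1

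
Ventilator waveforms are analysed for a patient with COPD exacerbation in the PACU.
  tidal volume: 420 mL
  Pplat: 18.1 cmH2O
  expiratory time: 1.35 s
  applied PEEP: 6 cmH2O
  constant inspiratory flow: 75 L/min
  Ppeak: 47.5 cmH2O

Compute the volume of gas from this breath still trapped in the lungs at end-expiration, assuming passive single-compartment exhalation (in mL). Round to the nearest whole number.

Flow: 75 L/min ÷ 60 = 1.25 L/s.
R = (PIP − Pplat)/V̇ = (47.5 − 18.1) / 1.25 = 29.4/1.25 = 23.52 cmH2O·s/L.
C = Vt/(Pplat − PEEP) = 420.0 / (18.1 − 6) = 420.0/12.1 = 34.711 mL/cmH2O.
τ = R × C = 23.52 × 0.03471 L/cmH2O = 0.8164 s.
Fraction remaining = e^(−Te/τ) = e^(−1.35/0.8164) = 0.1914.
Trapped volume = 420.0 × 0.1914 = 80.388 mL.

80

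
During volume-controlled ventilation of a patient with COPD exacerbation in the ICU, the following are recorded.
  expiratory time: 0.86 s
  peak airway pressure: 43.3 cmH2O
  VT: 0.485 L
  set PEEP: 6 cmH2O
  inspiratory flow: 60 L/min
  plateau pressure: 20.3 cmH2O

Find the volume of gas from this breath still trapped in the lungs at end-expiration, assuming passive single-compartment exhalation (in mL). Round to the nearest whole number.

161

Flow: 60 L/min ÷ 60 = 1 L/s.
R = (PIP − Pplat)/V̇ = (43.3 − 20.3) / 1 = 23.0/1 = 23.0 cmH2O·s/L.
C = Vt/(Pplat − PEEP) = 485.0 / (20.3 − 6) = 485.0/14.3 = 33.916 mL/cmH2O.
τ = R × C = 23.0 × 0.03392 L/cmH2O = 0.7802 s.
Fraction remaining = e^(−Te/τ) = e^(−0.86/0.7802) = 0.3321.
Trapped volume = 485.0 × 0.3321 = 161.07 mL.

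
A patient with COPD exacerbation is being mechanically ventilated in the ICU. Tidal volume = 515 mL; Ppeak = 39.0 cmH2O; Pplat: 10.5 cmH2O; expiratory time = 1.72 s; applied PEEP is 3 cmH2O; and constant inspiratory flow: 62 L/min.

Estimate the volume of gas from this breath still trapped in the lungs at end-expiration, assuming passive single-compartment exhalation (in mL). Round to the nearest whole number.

Flow: 62 L/min ÷ 60 = 1.0333 L/s.
R = (PIP − Pplat)/V̇ = (39.0 − 10.5) / 1.0333 = 28.5/1.0333 = 27.582 cmH2O·s/L.
C = Vt/(Pplat − PEEP) = 515.0 / (10.5 − 3) = 515.0/7.5 = 68.667 mL/cmH2O.
τ = R × C = 27.582 × 0.06867 L/cmH2O = 1.894 s.
Fraction remaining = e^(−Te/τ) = e^(−1.72/1.894) = 0.4033.
Trapped volume = 515.0 × 0.4033 = 207.7 mL.

208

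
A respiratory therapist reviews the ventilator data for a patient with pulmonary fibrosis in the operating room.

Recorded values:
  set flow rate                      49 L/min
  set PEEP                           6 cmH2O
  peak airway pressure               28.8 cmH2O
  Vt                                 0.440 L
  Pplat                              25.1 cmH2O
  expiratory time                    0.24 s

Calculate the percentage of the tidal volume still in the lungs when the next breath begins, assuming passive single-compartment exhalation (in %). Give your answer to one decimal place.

10.0

Flow: 49 L/min ÷ 60 = 0.8167 L/s.
R = (PIP − Pplat)/V̇ = (28.8 − 25.1) / 0.8167 = 3.7/0.8167 = 4.53 cmH2O·s/L.
C = Vt/(Pplat − PEEP) = 440.0 / (25.1 − 6) = 440.0/19.1 = 23.037 mL/cmH2O.
τ = R × C = 4.53 × 0.02304 L/cmH2O = 0.1044 s.
Fraction remaining at end-expiration = e^(−Te/τ) = e^(−0.24/0.1044) = 0.1004 → 10.04%.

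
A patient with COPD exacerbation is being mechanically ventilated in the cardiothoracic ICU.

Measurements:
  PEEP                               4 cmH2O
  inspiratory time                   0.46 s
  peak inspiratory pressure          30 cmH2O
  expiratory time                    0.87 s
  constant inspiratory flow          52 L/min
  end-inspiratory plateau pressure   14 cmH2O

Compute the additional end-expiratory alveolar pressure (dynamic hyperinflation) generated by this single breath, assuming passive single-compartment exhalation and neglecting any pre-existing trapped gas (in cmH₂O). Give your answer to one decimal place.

Flow: 52 L/min ÷ 60 = 0.8667 L/s.
Vt = flow × Ti = 0.8667 L/s × 0.46 s × 1000 mL/L = 398.68 mL.
R = (PIP − Pplat)/V̇ = (30 − 14) / 0.8667 = 16.0/0.8667 = 18.461 cmH2O·s/L.
C = Vt/(Pplat − PEEP) = 398.68 / (14 − 4) = 398.68/10.0 = 39.868 mL/cmH2O.
τ = R × C = 18.461 × 0.03987 L/cmH2O = 0.736 s.
Fraction remaining = e^(−Te/τ) = e^(−0.87/0.736) = 0.3066; trapped volume = 398.68 × 0.3066 = 122.24 mL.
Additional alveolar pressure from trapping ≈ V_trapped / C = 122.24 / 39.868 = 3.066 cmH2O.

3.1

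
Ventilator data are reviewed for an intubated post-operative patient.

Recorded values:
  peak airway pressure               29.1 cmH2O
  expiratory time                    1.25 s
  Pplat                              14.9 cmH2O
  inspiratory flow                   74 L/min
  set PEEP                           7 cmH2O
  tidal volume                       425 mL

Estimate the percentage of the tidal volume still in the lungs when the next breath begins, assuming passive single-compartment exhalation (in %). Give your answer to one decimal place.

13.3

Flow: 74 L/min ÷ 60 = 1.2333 L/s.
R = (PIP − Pplat)/V̇ = (29.1 − 14.9) / 1.2333 = 14.2/1.2333 = 11.514 cmH2O·s/L.
C = Vt/(Pplat − PEEP) = 425.0 / (14.9 − 7) = 425.0/7.9 = 53.797 mL/cmH2O.
τ = R × C = 11.514 × 0.0538 L/cmH2O = 0.6195 s.
Fraction remaining at end-expiration = e^(−Te/τ) = e^(−1.25/0.6195) = 0.133 → 13.3%.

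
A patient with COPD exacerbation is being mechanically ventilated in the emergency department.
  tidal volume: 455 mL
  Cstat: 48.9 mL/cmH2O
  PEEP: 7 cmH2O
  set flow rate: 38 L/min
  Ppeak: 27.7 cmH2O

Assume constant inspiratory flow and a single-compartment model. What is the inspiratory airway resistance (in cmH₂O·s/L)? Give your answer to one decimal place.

Flow: 38 L/min ÷ 60 = 0.6333 L/s.
Equation of motion (constant flow): PIP = Vt/C + R·V̇ + PEEP.
R·V̇ = PIP − Vt/C − PEEP = 27.7 − 455/48.9 − 7 = 27.7 − 9.305 − 7 = 11.395 cmH2O.
R = 11.395 / 0.6333 = 17.993 cmH2O·s/L.

18.0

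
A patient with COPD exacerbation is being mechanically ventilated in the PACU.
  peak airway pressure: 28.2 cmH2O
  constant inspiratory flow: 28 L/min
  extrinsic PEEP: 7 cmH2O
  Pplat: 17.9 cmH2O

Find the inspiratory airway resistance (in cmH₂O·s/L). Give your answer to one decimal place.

22.1

Flow: 28 L/min ÷ 60 = 0.4667 L/s.
Raw = (PIP − Pplat) / flow = (28.2 − 17.9) / 0.4667 = 10.3 / 0.4667 = 22.07 cmH2O·s/L.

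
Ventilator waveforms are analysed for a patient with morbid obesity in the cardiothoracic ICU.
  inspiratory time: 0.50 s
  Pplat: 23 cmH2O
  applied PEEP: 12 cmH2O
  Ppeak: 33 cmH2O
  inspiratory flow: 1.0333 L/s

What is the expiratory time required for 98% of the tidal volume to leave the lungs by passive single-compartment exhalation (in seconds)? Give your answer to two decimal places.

1.78

Vt = flow × Ti = 1.0333 L/s × 0.50 s × 1000 mL/L = 516.65 mL.
R = (PIP − Pplat)/V̇ = (33 − 23) / 1.0333 = 10.0/1.0333 = 9.678 cmH2O·s/L.
C = Vt/(Pplat − PEEP) = 516.65 / (23 − 12) = 516.65/11.0 = 46.968 mL/cmH2O.
τ = R × C = 9.678 × 0.04697 L/cmH2O = 0.4546 s.
t = −τ·ln(1 − 0.98) = −0.4546·ln(0.02) = 1.778 s.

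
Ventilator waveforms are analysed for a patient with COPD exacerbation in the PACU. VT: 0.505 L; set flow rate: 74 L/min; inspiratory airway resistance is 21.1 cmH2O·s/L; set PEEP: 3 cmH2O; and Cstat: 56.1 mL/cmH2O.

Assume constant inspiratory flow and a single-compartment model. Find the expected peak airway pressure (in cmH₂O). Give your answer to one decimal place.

38.0

Flow: 74 L/min ÷ 60 = 1.2333 L/s.
Equation of motion (constant flow): PIP = Vt/C + R·V̇ + PEEP.
PIP = 505/56.1 + 21.1×1.2333 + 3 = 9.002 + 26.023 + 3 = 38.025 cmH2O.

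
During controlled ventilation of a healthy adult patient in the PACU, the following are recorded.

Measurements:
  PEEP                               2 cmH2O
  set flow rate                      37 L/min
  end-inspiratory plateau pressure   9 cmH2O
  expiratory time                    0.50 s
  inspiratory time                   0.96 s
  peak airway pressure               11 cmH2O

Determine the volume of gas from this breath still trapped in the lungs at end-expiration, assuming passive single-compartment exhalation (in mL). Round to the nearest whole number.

Flow: 37 L/min ÷ 60 = 0.6167 L/s.
Vt = flow × Ti = 0.6167 L/s × 0.96 s × 1000 mL/L = 592.03 mL.
R = (PIP − Pplat)/V̇ = (11 − 9) / 0.6167 = 2.0/0.6167 = 3.243 cmH2O·s/L.
C = Vt/(Pplat − PEEP) = 592.03 / (9 − 2) = 592.03/7.0 = 84.576 mL/cmH2O.
τ = R × C = 3.243 × 0.08458 L/cmH2O = 0.2743 s.
Fraction remaining = e^(−Te/τ) = e^(−0.50/0.2743) = 0.1616.
Trapped volume = 592.03 × 0.1616 = 95.672 mL.

96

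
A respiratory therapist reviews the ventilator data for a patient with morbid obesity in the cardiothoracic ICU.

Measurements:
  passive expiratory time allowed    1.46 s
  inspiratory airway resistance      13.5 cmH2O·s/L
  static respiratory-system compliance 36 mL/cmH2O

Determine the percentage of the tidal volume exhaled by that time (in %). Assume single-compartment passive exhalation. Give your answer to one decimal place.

95.0

τ = R × C = 13.5 × 36 mL/cmH2O = 13.5 × 0.036 L/cmH2O = 0.486 s.
Passive exhalation: V(t)/V₀ = e^(−t/τ) = e^(−1.46/0.486) = 0.04958.
Fraction exhaled = 1 − 0.04958 = 0.9504 → 95.04%.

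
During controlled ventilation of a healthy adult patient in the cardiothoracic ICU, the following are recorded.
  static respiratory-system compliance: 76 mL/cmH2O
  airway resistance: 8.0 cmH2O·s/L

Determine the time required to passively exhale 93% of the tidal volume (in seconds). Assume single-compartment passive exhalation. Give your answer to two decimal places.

1.62

τ = R × C = 8.0 × 76 mL/cmH2O = 8.0 × 0.076 L/cmH2O = 0.608 s.
Exhaled fraction f = 1 − e^(−t/τ) → t = −τ·ln(1 − f) = −0.608·ln(0.07) = 1.617 s.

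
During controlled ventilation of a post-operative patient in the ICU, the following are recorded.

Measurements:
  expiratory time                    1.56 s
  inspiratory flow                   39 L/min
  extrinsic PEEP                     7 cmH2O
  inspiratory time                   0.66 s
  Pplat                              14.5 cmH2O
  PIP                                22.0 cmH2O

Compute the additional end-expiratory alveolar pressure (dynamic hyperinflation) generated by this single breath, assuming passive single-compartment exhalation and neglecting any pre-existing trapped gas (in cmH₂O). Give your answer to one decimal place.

0.7

Flow: 39 L/min ÷ 60 = 0.65 L/s.
Vt = flow × Ti = 0.65 L/s × 0.66 s × 1000 mL/L = 429.0 mL.
R = (PIP − Pplat)/V̇ = (22.0 − 14.5) / 0.65 = 7.5/0.65 = 11.538 cmH2O·s/L.
C = Vt/(Pplat − PEEP) = 429.0 / (14.5 − 7) = 429.0/7.5 = 57.2 mL/cmH2O.
τ = R × C = 11.538 × 0.0572 L/cmH2O = 0.66 s.
Fraction remaining = e^(−Te/τ) = e^(−1.56/0.66) = 0.09408; trapped volume = 429.0 × 0.09408 = 40.36 mL.
Additional alveolar pressure from trapping ≈ V_trapped / C = 40.36 / 57.2 = 0.7056 cmH2O.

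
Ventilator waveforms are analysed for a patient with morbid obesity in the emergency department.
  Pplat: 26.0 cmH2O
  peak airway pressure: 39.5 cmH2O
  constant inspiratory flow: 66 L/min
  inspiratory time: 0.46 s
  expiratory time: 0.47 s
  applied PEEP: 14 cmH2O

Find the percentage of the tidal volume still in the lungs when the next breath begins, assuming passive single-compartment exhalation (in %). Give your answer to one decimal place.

Flow: 66 L/min ÷ 60 = 1.1 L/s.
Vt = flow × Ti = 1.1 L/s × 0.46 s × 1000 mL/L = 506.0 mL.
R = (PIP − Pplat)/V̇ = (39.5 − 26.0) / 1.1 = 13.5/1.1 = 12.273 cmH2O·s/L.
C = Vt/(Pplat − PEEP) = 506.0 / (26.0 − 14) = 506.0/12.0 = 42.167 mL/cmH2O.
τ = R × C = 12.273 × 0.04217 L/cmH2O = 0.5176 s.
Fraction remaining at end-expiration = e^(−Te/τ) = e^(−0.47/0.5176) = 0.4033 → 40.33%.

40.3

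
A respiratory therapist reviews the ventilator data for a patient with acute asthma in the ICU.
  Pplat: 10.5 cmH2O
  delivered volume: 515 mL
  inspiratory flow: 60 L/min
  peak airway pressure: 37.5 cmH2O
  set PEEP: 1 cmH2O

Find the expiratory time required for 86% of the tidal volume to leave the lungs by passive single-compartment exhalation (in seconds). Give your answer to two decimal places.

Flow: 60 L/min ÷ 60 = 1 L/s.
R = (PIP − Pplat)/V̇ = (37.5 − 10.5) / 1 = 27.0/1 = 27.0 cmH2O·s/L.
C = Vt/(Pplat − PEEP) = 515.0 / (10.5 − 1) = 515.0/9.5 = 54.211 mL/cmH2O.
τ = R × C = 27.0 × 0.05421 L/cmH2O = 1.464 s.
t = −τ·ln(1 − 0.86) = −1.464·ln(0.14) = 2.878 s.

2.88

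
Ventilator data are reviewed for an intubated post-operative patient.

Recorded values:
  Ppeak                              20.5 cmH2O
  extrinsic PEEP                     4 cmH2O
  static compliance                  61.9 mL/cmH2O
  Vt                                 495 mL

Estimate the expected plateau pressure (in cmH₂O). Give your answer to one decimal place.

12.0

Pplat = PEEP + Vt / Cstat = 4 + 495 / 61.9 = 4 + 7.997 = 11.997 cmH2O.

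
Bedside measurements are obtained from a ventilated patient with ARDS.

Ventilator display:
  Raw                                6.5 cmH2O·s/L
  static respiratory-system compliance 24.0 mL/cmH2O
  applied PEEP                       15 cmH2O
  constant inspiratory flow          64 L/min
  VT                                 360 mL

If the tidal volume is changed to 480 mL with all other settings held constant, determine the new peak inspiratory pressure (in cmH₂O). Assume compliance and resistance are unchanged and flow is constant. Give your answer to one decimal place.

Flow: 64 L/min ÷ 60 = 1.0667 L/s.
PIP = Vt/C + R·V̇ + PEEP (constant-flow equation of motion).
Only the elastic term changes: ΔPIP = ΔVt / C = (480 − 360) / 24.0 = 5.0 cmH2O.
Original PIP = 360/24.0 + 6.5×1.0667 + 15 = 36.934 cmH2O; new PIP = 36.934 + (5.0) = 41.934 cmH2O.

41.9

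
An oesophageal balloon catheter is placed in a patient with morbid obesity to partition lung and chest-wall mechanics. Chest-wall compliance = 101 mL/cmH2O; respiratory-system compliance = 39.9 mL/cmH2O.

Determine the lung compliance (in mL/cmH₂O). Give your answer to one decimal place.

66.0

1/CL = 1/Crs − 1/Ccw.
1/CL = 1/39.9 − 1/101 = 0.01516.
CL = 65.963 mL/cmH2O.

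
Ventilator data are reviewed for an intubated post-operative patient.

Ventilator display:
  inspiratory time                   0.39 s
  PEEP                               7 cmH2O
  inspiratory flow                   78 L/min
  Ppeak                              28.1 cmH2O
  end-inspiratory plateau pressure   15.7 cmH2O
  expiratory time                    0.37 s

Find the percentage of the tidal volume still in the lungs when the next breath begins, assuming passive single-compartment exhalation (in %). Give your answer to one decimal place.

Flow: 78 L/min ÷ 60 = 1.3 L/s.
Vt = flow × Ti = 1.3 L/s × 0.39 s × 1000 mL/L = 507.0 mL.
R = (PIP − Pplat)/V̇ = (28.1 − 15.7) / 1.3 = 12.4/1.3 = 9.538 cmH2O·s/L.
C = Vt/(Pplat − PEEP) = 507.0 / (15.7 − 7) = 507.0/8.7 = 58.276 mL/cmH2O.
τ = R × C = 9.538 × 0.05828 L/cmH2O = 0.5559 s.
Fraction remaining at end-expiration = e^(−Te/τ) = e^(−0.37/0.5559) = 0.514 → 51.4%.

51.4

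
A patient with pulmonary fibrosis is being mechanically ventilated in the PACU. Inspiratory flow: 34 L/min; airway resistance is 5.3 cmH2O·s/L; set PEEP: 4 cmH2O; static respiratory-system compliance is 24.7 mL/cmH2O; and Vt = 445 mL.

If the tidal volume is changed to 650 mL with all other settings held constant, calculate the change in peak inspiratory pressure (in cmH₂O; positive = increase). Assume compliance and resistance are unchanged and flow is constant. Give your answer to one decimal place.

8.3

PIP = Vt/C + R·V̇ + PEEP (constant-flow equation of motion).
Only the elastic term changes: ΔPIP = ΔVt / C = (650 − 445) / 24.7 = 8.3 cmH2O.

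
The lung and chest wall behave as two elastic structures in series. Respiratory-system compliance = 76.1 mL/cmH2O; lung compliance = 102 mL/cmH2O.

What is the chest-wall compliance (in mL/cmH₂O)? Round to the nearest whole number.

1/Ccw = 1/Crs − 1/CL.
1/Ccw = 1/76.1 − 1/102 = 0.003337.
Ccw = 299.67 mL/cmH2O.

300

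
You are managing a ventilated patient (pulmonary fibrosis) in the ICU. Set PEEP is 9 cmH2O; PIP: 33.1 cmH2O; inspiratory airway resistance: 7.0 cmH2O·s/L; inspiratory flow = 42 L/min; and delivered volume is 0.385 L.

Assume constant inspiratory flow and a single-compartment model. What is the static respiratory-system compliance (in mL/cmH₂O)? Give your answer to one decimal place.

Flow: 42 L/min ÷ 60 = 0.7 L/s.
Equation of motion (constant flow): PIP = Vt/C + R·V̇ + PEEP.
Vt/C = PIP − R·V̇ − PEEP = 33.1 − 7.0×0.7 − 9 = 33.1 − 4.9 − 9 = 19.2 cmH2O.
C = Vt / 19.2 = 385 / 19.2 = 20.052 mL/cmH2O.

20.1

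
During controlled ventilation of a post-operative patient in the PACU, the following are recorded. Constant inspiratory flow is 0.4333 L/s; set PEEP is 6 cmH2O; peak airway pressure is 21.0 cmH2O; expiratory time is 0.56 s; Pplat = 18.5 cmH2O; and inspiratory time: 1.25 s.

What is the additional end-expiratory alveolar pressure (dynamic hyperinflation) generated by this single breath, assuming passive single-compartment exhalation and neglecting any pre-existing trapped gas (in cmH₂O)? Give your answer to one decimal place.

Vt = flow × Ti = 0.4333 L/s × 1.25 s × 1000 mL/L = 541.63 mL.
R = (PIP − Pplat)/V̇ = (21.0 − 18.5) / 0.4333 = 2.5/0.4333 = 5.77 cmH2O·s/L.
C = Vt/(Pplat − PEEP) = 541.63 / (18.5 − 6) = 541.63/12.5 = 43.33 mL/cmH2O.
τ = R × C = 5.77 × 0.04333 L/cmH2O = 0.25 s.
Fraction remaining = e^(−Te/τ) = e^(−0.56/0.25) = 0.1065; trapped volume = 541.63 × 0.1065 = 57.684 mL.
Additional alveolar pressure from trapping ≈ V_trapped / C = 57.684 / 43.33 = 1.331 cmH2O.

1.3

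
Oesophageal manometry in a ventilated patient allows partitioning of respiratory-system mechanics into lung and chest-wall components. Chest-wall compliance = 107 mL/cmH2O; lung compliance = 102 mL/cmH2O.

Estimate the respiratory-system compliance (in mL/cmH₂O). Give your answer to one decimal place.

52.2

Lung and chest wall are elastances in series: 1/Crs = 1/CL + 1/Ccw.
1/Crs = 1/102 + 1/107 = 0.01915.
Crs = 52.219 mL/cmH2O.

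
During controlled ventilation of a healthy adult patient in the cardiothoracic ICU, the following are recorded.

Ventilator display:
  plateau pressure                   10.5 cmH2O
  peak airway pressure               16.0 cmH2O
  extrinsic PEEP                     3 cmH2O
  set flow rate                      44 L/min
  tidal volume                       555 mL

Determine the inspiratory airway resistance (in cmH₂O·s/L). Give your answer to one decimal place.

Flow: 44 L/min ÷ 60 = 0.7333 L/s.
Raw = (PIP − Pplat) / flow = (16.0 − 10.5) / 0.7333 = 5.5 / 0.7333 = 7.5 cmH2O·s/L.

7.5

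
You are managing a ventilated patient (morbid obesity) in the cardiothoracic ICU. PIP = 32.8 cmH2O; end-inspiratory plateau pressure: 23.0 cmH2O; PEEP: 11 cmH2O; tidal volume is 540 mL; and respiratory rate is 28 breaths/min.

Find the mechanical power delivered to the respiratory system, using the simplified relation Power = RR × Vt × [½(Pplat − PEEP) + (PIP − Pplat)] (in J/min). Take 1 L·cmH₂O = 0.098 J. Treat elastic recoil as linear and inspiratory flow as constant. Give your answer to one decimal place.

23.4

Per-breath work = Vt × [½(Pplat−PEEP) + (PIP−Pplat)] = 0.540 × [0.5×12.0 + 9.8] = 0.540 × 15.8 = 8.532 L·cmH2O.
Power = 28 × 8.532 = 238.9 L·cmH2O/min.
× 0.098 J/(L·cmH2O) → 23.412 J/min.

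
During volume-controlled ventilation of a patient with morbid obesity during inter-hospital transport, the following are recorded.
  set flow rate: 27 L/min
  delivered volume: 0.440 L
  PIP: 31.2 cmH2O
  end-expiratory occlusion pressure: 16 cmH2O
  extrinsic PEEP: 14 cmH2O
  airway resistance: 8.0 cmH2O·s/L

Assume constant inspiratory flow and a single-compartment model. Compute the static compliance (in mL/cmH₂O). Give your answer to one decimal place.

37.9

Flow: 27 L/min ÷ 60 = 0.45 L/s.
Total PEEP = 16 cmH2O (set 14 + intrinsic 2); this is the baseline alveolar pressure.
Equation of motion (constant flow): PIP = Vt/C + R·V̇ + PEEP.
Vt/C = PIP − R·V̇ − PEEP = 31.2 − 8.0×0.45 − 16 = 31.2 − 3.6 − 16 = 11.6 cmH2O.
C = Vt / 11.6 = 440 / 11.6 = 37.931 mL/cmH2O.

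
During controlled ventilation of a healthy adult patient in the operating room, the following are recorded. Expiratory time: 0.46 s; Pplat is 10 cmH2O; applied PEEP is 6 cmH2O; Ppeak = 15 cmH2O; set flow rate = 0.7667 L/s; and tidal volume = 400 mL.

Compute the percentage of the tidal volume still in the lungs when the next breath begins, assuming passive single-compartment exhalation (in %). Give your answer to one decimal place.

49.4

R = (PIP − Pplat)/V̇ = (15 − 10) / 0.7667 = 5.0/0.7667 = 6.521 cmH2O·s/L.
C = Vt/(Pplat − PEEP) = 400.0 / (10 − 6) = 400.0/4.0 = 100.0 mL/cmH2O.
τ = R × C = 6.521 × 0.1 L/cmH2O = 0.6521 s.
Fraction remaining at end-expiration = e^(−Te/τ) = e^(−0.46/0.6521) = 0.4939 → 49.39%.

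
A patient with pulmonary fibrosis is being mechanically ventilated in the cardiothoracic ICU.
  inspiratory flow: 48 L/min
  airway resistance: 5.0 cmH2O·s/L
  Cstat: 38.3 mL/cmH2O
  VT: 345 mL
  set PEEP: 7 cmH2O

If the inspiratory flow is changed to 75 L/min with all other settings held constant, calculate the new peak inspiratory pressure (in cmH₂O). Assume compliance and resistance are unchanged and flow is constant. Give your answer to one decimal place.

Flow: 48 L/min ÷ 60 = 0.8 L/s.
New flow: 75 L/min ÷ 60 = 1.25 L/s.
PIP = Vt/C + R·V̇ + PEEP (constant-flow equation of motion).
Only the resistive term changes: ΔPIP = R × ΔV̇ = 5.0 × (1.25 − 0.8) = 5.0 × 0.45 = 2.25 cmH2O.
Original PIP = 345/38.3 + 5.0×0.8 + 7 = 20.008 cmH2O; new PIP = 20.008 + (2.25) = 22.258 cmH2O.

22.3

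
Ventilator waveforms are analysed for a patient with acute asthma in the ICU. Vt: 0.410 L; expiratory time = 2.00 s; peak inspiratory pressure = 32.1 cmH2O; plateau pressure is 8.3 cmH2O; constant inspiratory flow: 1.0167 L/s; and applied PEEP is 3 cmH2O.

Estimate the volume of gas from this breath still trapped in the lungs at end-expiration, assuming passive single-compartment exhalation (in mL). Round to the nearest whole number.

R = (PIP − Pplat)/V̇ = (32.1 − 8.3) / 1.0167 = 23.8/1.0167 = 23.409 cmH2O·s/L.
C = Vt/(Pplat − PEEP) = 410.0 / (8.3 − 3) = 410.0/5.3 = 77.358 mL/cmH2O.
τ = R × C = 23.409 × 0.07736 L/cmH2O = 1.811 s.
Fraction remaining = e^(−Te/τ) = e^(−2.00/1.811) = 0.3314.
Trapped volume = 410.0 × 0.3314 = 135.87 mL.

136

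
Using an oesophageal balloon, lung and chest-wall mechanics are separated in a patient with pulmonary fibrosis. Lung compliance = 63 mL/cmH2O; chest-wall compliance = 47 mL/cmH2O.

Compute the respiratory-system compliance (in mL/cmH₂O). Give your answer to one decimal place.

Lung and chest wall are elastances in series: 1/Crs = 1/CL + 1/Ccw.
1/Crs = 1/63 + 1/47 = 0.03715.
Crs = 26.918 mL/cmH2O.

26.9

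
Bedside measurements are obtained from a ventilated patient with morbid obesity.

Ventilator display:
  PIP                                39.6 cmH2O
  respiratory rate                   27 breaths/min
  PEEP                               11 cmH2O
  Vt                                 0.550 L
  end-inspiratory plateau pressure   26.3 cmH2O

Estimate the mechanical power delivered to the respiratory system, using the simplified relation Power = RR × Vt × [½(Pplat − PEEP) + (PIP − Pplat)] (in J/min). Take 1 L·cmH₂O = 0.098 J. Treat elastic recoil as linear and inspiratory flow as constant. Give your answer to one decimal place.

30.5

Per-breath work = Vt × [½(Pplat−PEEP) + (PIP−Pplat)] = 0.550 × [0.5×15.3 + 13.3] = 0.550 × 20.95 = 11.523 L·cmH2O.
Power = 27 × 11.523 = 311.12 L·cmH2O/min.
× 0.098 J/(L·cmH2O) → 30.49 J/min.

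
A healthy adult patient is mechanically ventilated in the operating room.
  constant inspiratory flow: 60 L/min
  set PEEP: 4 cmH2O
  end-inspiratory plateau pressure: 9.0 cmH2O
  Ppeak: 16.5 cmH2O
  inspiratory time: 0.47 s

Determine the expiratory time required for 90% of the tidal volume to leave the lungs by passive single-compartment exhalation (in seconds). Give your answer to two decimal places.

Flow: 60 L/min ÷ 60 = 1 L/s.
Vt = flow × Ti = 1 L/s × 0.47 s × 1000 mL/L = 470.0 mL.
R = (PIP − Pplat)/V̇ = (16.5 − 9.0) / 1 = 7.5/1 = 7.5 cmH2O·s/L.
C = Vt/(Pplat − PEEP) = 470.0 / (9.0 − 4) = 470.0/5.0 = 94.0 mL/cmH2O.
τ = R × C = 7.5 × 0.094 L/cmH2O = 0.705 s.
t = −τ·ln(1 − 0.90) = −0.705·ln(0.1) = 1.623 s.

1.62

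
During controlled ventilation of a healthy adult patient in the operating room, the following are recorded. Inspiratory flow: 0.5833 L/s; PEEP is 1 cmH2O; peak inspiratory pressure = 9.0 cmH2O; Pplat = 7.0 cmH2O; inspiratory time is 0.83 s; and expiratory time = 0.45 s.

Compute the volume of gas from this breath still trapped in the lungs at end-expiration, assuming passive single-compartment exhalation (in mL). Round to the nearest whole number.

Vt = flow × Ti = 0.5833 L/s × 0.83 s × 1000 mL/L = 484.14 mL.
R = (PIP − Pplat)/V̇ = (9.0 − 7.0) / 0.5833 = 2.0/0.5833 = 3.429 cmH2O·s/L.
C = Vt/(Pplat − PEEP) = 484.14 / (7.0 − 1) = 484.14/6.0 = 80.69 mL/cmH2O.
τ = R × C = 3.429 × 0.08069 L/cmH2O = 0.2767 s.
Fraction remaining = e^(−Te/τ) = e^(−0.45/0.2767) = 0.1967.
Trapped volume = 484.14 × 0.1967 = 95.23 mL.

95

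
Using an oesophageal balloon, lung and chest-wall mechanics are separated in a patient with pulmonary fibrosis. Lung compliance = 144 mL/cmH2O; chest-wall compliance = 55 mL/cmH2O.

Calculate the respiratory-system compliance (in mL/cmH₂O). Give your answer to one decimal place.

Lung and chest wall are elastances in series: 1/Crs = 1/CL + 1/Ccw.
1/Crs = 1/144 + 1/55 = 0.02513.
Crs = 39.793 mL/cmH2O.

39.8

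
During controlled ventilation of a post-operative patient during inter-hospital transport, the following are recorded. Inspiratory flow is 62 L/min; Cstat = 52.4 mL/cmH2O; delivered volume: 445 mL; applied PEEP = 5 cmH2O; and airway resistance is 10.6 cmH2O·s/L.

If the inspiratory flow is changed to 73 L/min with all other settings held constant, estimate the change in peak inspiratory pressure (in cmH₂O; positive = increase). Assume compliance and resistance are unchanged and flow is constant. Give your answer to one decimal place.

Flow: 62 L/min ÷ 60 = 1.0333 L/s.
New flow: 73 L/min ÷ 60 = 1.2167 L/s.
PIP = Vt/C + R·V̇ + PEEP (constant-flow equation of motion).
Only the resistive term changes: ΔPIP = R × ΔV̇ = 10.6 × (1.2167 − 1.0333) = 10.6 × 0.1834 = 1.944 cmH2O.

1.9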